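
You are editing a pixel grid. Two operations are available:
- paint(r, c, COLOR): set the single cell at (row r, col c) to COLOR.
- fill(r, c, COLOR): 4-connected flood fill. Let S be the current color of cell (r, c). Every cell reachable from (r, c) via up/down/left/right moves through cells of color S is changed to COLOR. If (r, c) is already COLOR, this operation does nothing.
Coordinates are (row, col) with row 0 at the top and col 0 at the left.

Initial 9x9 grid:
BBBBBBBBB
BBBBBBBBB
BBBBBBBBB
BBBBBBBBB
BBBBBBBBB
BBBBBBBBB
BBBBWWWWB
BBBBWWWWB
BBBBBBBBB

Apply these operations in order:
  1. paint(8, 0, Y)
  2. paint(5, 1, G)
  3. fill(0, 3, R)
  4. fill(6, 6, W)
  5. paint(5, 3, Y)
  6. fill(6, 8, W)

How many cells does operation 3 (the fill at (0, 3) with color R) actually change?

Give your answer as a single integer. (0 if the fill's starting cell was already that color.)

Answer: 71

Derivation:
After op 1 paint(8,0,Y):
BBBBBBBBB
BBBBBBBBB
BBBBBBBBB
BBBBBBBBB
BBBBBBBBB
BBBBBBBBB
BBBBWWWWB
BBBBWWWWB
YBBBBBBBB
After op 2 paint(5,1,G):
BBBBBBBBB
BBBBBBBBB
BBBBBBBBB
BBBBBBBBB
BBBBBBBBB
BGBBBBBBB
BBBBWWWWB
BBBBWWWWB
YBBBBBBBB
After op 3 fill(0,3,R) [71 cells changed]:
RRRRRRRRR
RRRRRRRRR
RRRRRRRRR
RRRRRRRRR
RRRRRRRRR
RGRRRRRRR
RRRRWWWWR
RRRRWWWWR
YRRRRRRRR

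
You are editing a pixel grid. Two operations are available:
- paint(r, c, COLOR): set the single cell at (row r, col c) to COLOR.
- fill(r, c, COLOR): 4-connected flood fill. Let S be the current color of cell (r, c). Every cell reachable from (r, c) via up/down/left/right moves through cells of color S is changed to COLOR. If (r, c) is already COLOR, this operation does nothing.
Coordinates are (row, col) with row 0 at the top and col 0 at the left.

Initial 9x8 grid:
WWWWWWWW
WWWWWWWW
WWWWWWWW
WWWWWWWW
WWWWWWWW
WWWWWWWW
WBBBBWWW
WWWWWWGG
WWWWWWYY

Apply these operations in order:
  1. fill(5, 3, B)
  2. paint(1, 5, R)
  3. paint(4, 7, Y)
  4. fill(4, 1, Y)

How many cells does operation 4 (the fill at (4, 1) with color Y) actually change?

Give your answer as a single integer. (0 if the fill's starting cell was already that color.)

Answer: 66

Derivation:
After op 1 fill(5,3,B) [64 cells changed]:
BBBBBBBB
BBBBBBBB
BBBBBBBB
BBBBBBBB
BBBBBBBB
BBBBBBBB
BBBBBBBB
BBBBBBGG
BBBBBBYY
After op 2 paint(1,5,R):
BBBBBBBB
BBBBBRBB
BBBBBBBB
BBBBBBBB
BBBBBBBB
BBBBBBBB
BBBBBBBB
BBBBBBGG
BBBBBBYY
After op 3 paint(4,7,Y):
BBBBBBBB
BBBBBRBB
BBBBBBBB
BBBBBBBB
BBBBBBBY
BBBBBBBB
BBBBBBBB
BBBBBBGG
BBBBBBYY
After op 4 fill(4,1,Y) [66 cells changed]:
YYYYYYYY
YYYYYRYY
YYYYYYYY
YYYYYYYY
YYYYYYYY
YYYYYYYY
YYYYYYYY
YYYYYYGG
YYYYYYYY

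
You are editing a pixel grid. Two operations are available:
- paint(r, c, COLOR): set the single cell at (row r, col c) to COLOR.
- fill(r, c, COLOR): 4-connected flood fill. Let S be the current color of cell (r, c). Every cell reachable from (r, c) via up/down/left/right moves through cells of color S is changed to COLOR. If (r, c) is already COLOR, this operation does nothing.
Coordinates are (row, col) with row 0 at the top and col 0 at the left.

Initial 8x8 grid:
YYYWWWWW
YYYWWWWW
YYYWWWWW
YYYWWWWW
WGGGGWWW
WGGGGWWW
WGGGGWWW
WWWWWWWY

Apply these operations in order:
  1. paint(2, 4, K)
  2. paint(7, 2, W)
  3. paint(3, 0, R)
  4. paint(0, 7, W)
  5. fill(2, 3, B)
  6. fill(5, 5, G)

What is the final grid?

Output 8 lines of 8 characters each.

After op 1 paint(2,4,K):
YYYWWWWW
YYYWWWWW
YYYWKWWW
YYYWWWWW
WGGGGWWW
WGGGGWWW
WGGGGWWW
WWWWWWWY
After op 2 paint(7,2,W):
YYYWWWWW
YYYWWWWW
YYYWKWWW
YYYWWWWW
WGGGGWWW
WGGGGWWW
WGGGGWWW
WWWWWWWY
After op 3 paint(3,0,R):
YYYWWWWW
YYYWWWWW
YYYWKWWW
RYYWWWWW
WGGGGWWW
WGGGGWWW
WGGGGWWW
WWWWWWWY
After op 4 paint(0,7,W):
YYYWWWWW
YYYWWWWW
YYYWKWWW
RYYWWWWW
WGGGGWWW
WGGGGWWW
WGGGGWWW
WWWWWWWY
After op 5 fill(2,3,B) [38 cells changed]:
YYYBBBBB
YYYBBBBB
YYYBKBBB
RYYBBBBB
BGGGGBBB
BGGGGBBB
BGGGGBBB
BBBBBBBY
After op 6 fill(5,5,G) [38 cells changed]:
YYYGGGGG
YYYGGGGG
YYYGKGGG
RYYGGGGG
GGGGGGGG
GGGGGGGG
GGGGGGGG
GGGGGGGY

Answer: YYYGGGGG
YYYGGGGG
YYYGKGGG
RYYGGGGG
GGGGGGGG
GGGGGGGG
GGGGGGGG
GGGGGGGY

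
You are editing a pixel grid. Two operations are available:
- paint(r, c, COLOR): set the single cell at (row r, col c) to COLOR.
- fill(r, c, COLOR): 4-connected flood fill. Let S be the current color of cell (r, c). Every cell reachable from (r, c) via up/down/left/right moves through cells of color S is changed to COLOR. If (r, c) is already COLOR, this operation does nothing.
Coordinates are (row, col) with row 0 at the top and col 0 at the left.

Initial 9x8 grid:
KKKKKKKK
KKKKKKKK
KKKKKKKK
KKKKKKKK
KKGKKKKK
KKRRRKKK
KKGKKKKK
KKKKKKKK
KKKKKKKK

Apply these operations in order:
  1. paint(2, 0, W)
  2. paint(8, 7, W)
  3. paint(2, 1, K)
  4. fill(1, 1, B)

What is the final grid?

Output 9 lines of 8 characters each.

After op 1 paint(2,0,W):
KKKKKKKK
KKKKKKKK
WKKKKKKK
KKKKKKKK
KKGKKKKK
KKRRRKKK
KKGKKKKK
KKKKKKKK
KKKKKKKK
After op 2 paint(8,7,W):
KKKKKKKK
KKKKKKKK
WKKKKKKK
KKKKKKKK
KKGKKKKK
KKRRRKKK
KKGKKKKK
KKKKKKKK
KKKKKKKW
After op 3 paint(2,1,K):
KKKKKKKK
KKKKKKKK
WKKKKKKK
KKKKKKKK
KKGKKKKK
KKRRRKKK
KKGKKKKK
KKKKKKKK
KKKKKKKW
After op 4 fill(1,1,B) [65 cells changed]:
BBBBBBBB
BBBBBBBB
WBBBBBBB
BBBBBBBB
BBGBBBBB
BBRRRBBB
BBGBBBBB
BBBBBBBB
BBBBBBBW

Answer: BBBBBBBB
BBBBBBBB
WBBBBBBB
BBBBBBBB
BBGBBBBB
BBRRRBBB
BBGBBBBB
BBBBBBBB
BBBBBBBW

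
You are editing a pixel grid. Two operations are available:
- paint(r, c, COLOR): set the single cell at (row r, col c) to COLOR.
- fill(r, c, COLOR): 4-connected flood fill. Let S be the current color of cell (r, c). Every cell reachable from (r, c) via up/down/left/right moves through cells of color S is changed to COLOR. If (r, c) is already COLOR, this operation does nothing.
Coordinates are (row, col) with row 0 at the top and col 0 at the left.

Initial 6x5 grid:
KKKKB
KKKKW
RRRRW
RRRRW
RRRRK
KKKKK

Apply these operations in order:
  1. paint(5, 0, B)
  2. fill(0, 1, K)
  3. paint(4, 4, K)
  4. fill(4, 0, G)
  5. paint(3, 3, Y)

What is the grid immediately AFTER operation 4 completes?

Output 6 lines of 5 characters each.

Answer: KKKKB
KKKKW
GGGGW
GGGGW
GGGGK
BKKKK

Derivation:
After op 1 paint(5,0,B):
KKKKB
KKKKW
RRRRW
RRRRW
RRRRK
BKKKK
After op 2 fill(0,1,K) [0 cells changed]:
KKKKB
KKKKW
RRRRW
RRRRW
RRRRK
BKKKK
After op 3 paint(4,4,K):
KKKKB
KKKKW
RRRRW
RRRRW
RRRRK
BKKKK
After op 4 fill(4,0,G) [12 cells changed]:
KKKKB
KKKKW
GGGGW
GGGGW
GGGGK
BKKKK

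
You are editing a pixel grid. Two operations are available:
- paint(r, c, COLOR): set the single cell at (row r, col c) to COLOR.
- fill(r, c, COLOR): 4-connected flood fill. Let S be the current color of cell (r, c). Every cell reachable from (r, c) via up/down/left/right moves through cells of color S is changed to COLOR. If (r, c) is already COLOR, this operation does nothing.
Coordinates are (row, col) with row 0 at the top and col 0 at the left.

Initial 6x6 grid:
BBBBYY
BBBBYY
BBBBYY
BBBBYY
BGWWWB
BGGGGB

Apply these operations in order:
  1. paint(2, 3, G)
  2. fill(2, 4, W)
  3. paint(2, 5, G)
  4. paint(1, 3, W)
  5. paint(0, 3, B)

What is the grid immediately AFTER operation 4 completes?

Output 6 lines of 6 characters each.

Answer: BBBBWW
BBBWWW
BBBGWG
BBBBWW
BGWWWB
BGGGGB

Derivation:
After op 1 paint(2,3,G):
BBBBYY
BBBBYY
BBBGYY
BBBBYY
BGWWWB
BGGGGB
After op 2 fill(2,4,W) [8 cells changed]:
BBBBWW
BBBBWW
BBBGWW
BBBBWW
BGWWWB
BGGGGB
After op 3 paint(2,5,G):
BBBBWW
BBBBWW
BBBGWG
BBBBWW
BGWWWB
BGGGGB
After op 4 paint(1,3,W):
BBBBWW
BBBWWW
BBBGWG
BBBBWW
BGWWWB
BGGGGB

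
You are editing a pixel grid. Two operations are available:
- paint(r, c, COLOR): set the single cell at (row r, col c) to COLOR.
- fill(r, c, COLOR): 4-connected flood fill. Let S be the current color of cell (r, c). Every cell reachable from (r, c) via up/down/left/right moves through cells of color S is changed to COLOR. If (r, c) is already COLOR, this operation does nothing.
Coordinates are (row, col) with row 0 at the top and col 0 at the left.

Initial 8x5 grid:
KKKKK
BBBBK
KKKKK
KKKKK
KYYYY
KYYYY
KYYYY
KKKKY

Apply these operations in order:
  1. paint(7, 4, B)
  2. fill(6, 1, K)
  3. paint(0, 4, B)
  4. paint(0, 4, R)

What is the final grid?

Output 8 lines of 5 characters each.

After op 1 paint(7,4,B):
KKKKK
BBBBK
KKKKK
KKKKK
KYYYY
KYYYY
KYYYY
KKKKB
After op 2 fill(6,1,K) [12 cells changed]:
KKKKK
BBBBK
KKKKK
KKKKK
KKKKK
KKKKK
KKKKK
KKKKB
After op 3 paint(0,4,B):
KKKKB
BBBBK
KKKKK
KKKKK
KKKKK
KKKKK
KKKKK
KKKKB
After op 4 paint(0,4,R):
KKKKR
BBBBK
KKKKK
KKKKK
KKKKK
KKKKK
KKKKK
KKKKB

Answer: KKKKR
BBBBK
KKKKK
KKKKK
KKKKK
KKKKK
KKKKK
KKKKB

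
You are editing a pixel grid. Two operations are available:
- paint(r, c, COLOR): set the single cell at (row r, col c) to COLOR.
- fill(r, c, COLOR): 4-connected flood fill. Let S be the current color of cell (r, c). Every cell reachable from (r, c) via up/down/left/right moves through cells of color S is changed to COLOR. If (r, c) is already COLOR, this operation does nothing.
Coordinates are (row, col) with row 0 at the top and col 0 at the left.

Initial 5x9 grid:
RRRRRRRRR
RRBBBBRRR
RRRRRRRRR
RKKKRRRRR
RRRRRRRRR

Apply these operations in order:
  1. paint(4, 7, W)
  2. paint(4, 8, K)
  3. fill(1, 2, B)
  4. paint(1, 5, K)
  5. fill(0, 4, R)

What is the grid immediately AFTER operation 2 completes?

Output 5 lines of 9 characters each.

Answer: RRRRRRRRR
RRBBBBRRR
RRRRRRRRR
RKKKRRRRR
RRRRRRRWK

Derivation:
After op 1 paint(4,7,W):
RRRRRRRRR
RRBBBBRRR
RRRRRRRRR
RKKKRRRRR
RRRRRRRWR
After op 2 paint(4,8,K):
RRRRRRRRR
RRBBBBRRR
RRRRRRRRR
RKKKRRRRR
RRRRRRRWK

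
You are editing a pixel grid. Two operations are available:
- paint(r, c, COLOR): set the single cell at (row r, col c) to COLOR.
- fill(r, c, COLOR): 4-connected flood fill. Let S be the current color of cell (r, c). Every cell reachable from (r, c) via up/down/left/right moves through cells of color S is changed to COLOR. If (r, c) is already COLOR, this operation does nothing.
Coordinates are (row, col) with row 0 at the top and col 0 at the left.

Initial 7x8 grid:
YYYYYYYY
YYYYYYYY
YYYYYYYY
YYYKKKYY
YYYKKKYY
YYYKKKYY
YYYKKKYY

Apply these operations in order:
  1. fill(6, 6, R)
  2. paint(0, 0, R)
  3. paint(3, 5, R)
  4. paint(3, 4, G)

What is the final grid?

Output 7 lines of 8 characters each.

Answer: RRRRRRRR
RRRRRRRR
RRRRRRRR
RRRKGRRR
RRRKKKRR
RRRKKKRR
RRRKKKRR

Derivation:
After op 1 fill(6,6,R) [44 cells changed]:
RRRRRRRR
RRRRRRRR
RRRRRRRR
RRRKKKRR
RRRKKKRR
RRRKKKRR
RRRKKKRR
After op 2 paint(0,0,R):
RRRRRRRR
RRRRRRRR
RRRRRRRR
RRRKKKRR
RRRKKKRR
RRRKKKRR
RRRKKKRR
After op 3 paint(3,5,R):
RRRRRRRR
RRRRRRRR
RRRRRRRR
RRRKKRRR
RRRKKKRR
RRRKKKRR
RRRKKKRR
After op 4 paint(3,4,G):
RRRRRRRR
RRRRRRRR
RRRRRRRR
RRRKGRRR
RRRKKKRR
RRRKKKRR
RRRKKKRR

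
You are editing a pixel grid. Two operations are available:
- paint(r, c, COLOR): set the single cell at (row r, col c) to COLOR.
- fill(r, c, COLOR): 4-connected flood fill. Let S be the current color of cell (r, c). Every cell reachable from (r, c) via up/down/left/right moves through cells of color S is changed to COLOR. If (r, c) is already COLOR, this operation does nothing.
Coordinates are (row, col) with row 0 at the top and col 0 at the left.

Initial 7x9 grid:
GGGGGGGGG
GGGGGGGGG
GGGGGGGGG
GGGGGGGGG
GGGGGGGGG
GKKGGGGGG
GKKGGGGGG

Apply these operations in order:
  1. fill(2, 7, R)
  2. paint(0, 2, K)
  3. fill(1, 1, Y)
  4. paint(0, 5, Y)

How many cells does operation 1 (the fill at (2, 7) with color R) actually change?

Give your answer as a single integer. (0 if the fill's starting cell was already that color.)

Answer: 59

Derivation:
After op 1 fill(2,7,R) [59 cells changed]:
RRRRRRRRR
RRRRRRRRR
RRRRRRRRR
RRRRRRRRR
RRRRRRRRR
RKKRRRRRR
RKKRRRRRR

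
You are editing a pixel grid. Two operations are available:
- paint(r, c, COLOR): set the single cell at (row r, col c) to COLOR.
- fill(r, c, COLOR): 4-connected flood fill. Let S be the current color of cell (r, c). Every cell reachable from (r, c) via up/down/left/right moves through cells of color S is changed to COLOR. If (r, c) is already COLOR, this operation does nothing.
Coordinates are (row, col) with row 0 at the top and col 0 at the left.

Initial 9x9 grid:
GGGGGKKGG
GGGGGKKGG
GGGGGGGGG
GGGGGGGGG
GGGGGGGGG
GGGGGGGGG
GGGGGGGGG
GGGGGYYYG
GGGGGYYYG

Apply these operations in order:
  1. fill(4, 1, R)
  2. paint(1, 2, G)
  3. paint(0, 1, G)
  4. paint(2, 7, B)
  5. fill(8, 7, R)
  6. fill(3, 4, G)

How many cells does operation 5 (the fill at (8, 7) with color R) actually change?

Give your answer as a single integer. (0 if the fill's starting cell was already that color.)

After op 1 fill(4,1,R) [71 cells changed]:
RRRRRKKRR
RRRRRKKRR
RRRRRRRRR
RRRRRRRRR
RRRRRRRRR
RRRRRRRRR
RRRRRRRRR
RRRRRYYYR
RRRRRYYYR
After op 2 paint(1,2,G):
RRRRRKKRR
RRGRRKKRR
RRRRRRRRR
RRRRRRRRR
RRRRRRRRR
RRRRRRRRR
RRRRRRRRR
RRRRRYYYR
RRRRRYYYR
After op 3 paint(0,1,G):
RGRRRKKRR
RRGRRKKRR
RRRRRRRRR
RRRRRRRRR
RRRRRRRRR
RRRRRRRRR
RRRRRRRRR
RRRRRYYYR
RRRRRYYYR
After op 4 paint(2,7,B):
RGRRRKKRR
RRGRRKKRR
RRRRRRRBR
RRRRRRRRR
RRRRRRRRR
RRRRRRRRR
RRRRRRRRR
RRRRRYYYR
RRRRRYYYR
After op 5 fill(8,7,R) [6 cells changed]:
RGRRRKKRR
RRGRRKKRR
RRRRRRRBR
RRRRRRRRR
RRRRRRRRR
RRRRRRRRR
RRRRRRRRR
RRRRRRRRR
RRRRRRRRR

Answer: 6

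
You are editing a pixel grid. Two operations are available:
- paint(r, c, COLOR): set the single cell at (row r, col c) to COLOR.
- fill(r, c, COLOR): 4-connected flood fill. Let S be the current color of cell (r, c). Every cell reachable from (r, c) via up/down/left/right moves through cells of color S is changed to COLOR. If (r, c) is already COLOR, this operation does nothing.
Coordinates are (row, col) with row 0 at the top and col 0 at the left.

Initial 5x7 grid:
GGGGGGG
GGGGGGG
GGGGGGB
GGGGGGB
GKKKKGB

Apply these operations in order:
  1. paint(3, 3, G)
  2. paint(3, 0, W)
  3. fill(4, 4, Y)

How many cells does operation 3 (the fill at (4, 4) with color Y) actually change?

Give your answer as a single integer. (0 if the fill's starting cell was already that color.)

Answer: 4

Derivation:
After op 1 paint(3,3,G):
GGGGGGG
GGGGGGG
GGGGGGB
GGGGGGB
GKKKKGB
After op 2 paint(3,0,W):
GGGGGGG
GGGGGGG
GGGGGGB
WGGGGGB
GKKKKGB
After op 3 fill(4,4,Y) [4 cells changed]:
GGGGGGG
GGGGGGG
GGGGGGB
WGGGGGB
GYYYYGB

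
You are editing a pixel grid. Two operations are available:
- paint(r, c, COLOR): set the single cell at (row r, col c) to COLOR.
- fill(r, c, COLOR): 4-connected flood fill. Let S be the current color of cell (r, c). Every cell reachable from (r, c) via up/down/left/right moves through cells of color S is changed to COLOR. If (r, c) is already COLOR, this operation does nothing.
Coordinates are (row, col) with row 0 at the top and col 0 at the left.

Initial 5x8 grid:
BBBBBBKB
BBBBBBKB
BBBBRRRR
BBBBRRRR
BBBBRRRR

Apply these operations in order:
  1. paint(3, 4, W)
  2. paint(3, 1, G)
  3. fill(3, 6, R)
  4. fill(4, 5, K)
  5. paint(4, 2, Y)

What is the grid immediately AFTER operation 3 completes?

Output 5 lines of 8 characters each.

Answer: BBBBBBKB
BBBBBBKB
BBBBRRRR
BGBBWRRR
BBBBRRRR

Derivation:
After op 1 paint(3,4,W):
BBBBBBKB
BBBBBBKB
BBBBRRRR
BBBBWRRR
BBBBRRRR
After op 2 paint(3,1,G):
BBBBBBKB
BBBBBBKB
BBBBRRRR
BGBBWRRR
BBBBRRRR
After op 3 fill(3,6,R) [0 cells changed]:
BBBBBBKB
BBBBBBKB
BBBBRRRR
BGBBWRRR
BBBBRRRR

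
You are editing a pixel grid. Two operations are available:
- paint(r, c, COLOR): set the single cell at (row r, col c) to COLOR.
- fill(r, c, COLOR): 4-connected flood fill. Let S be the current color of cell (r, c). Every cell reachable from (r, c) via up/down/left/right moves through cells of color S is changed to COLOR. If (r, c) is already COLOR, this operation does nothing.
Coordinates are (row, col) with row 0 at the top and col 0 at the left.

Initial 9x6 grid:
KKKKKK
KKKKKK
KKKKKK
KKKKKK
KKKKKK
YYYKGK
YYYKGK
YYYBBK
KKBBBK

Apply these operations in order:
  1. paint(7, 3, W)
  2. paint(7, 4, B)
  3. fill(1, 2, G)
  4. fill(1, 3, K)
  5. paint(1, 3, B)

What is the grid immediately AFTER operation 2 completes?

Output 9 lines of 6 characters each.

After op 1 paint(7,3,W):
KKKKKK
KKKKKK
KKKKKK
KKKKKK
KKKKKK
YYYKGK
YYYKGK
YYYWBK
KKBBBK
After op 2 paint(7,4,B):
KKKKKK
KKKKKK
KKKKKK
KKKKKK
KKKKKK
YYYKGK
YYYKGK
YYYWBK
KKBBBK

Answer: KKKKKK
KKKKKK
KKKKKK
KKKKKK
KKKKKK
YYYKGK
YYYKGK
YYYWBK
KKBBBK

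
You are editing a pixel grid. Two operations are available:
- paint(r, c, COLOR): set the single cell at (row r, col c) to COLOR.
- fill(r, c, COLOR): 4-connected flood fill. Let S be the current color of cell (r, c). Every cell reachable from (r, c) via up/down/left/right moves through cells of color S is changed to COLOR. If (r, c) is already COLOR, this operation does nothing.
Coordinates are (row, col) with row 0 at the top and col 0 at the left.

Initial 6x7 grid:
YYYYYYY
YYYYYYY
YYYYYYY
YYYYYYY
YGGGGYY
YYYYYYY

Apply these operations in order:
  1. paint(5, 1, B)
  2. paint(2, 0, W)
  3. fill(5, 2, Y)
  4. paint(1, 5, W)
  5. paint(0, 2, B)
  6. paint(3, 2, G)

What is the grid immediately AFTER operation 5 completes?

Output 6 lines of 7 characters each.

After op 1 paint(5,1,B):
YYYYYYY
YYYYYYY
YYYYYYY
YYYYYYY
YGGGGYY
YBYYYYY
After op 2 paint(2,0,W):
YYYYYYY
YYYYYYY
WYYYYYY
YYYYYYY
YGGGGYY
YBYYYYY
After op 3 fill(5,2,Y) [0 cells changed]:
YYYYYYY
YYYYYYY
WYYYYYY
YYYYYYY
YGGGGYY
YBYYYYY
After op 4 paint(1,5,W):
YYYYYYY
YYYYYWY
WYYYYYY
YYYYYYY
YGGGGYY
YBYYYYY
After op 5 paint(0,2,B):
YYBYYYY
YYYYYWY
WYYYYYY
YYYYYYY
YGGGGYY
YBYYYYY

Answer: YYBYYYY
YYYYYWY
WYYYYYY
YYYYYYY
YGGGGYY
YBYYYYY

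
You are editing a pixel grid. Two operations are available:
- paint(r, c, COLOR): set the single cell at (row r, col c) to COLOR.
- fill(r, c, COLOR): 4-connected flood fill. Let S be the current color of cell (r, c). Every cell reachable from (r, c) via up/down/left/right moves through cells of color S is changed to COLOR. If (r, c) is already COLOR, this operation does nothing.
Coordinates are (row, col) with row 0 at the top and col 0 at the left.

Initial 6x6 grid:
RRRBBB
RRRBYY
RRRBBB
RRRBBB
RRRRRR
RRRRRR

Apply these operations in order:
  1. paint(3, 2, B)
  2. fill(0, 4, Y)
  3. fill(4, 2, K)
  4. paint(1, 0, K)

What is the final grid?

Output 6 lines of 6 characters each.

Answer: KKKYYY
KKKYYY
KKKYYY
KKYYYY
KKKKKK
KKKKKK

Derivation:
After op 1 paint(3,2,B):
RRRBBB
RRRBYY
RRRBBB
RRBBBB
RRRRRR
RRRRRR
After op 2 fill(0,4,Y) [11 cells changed]:
RRRYYY
RRRYYY
RRRYYY
RRYYYY
RRRRRR
RRRRRR
After op 3 fill(4,2,K) [23 cells changed]:
KKKYYY
KKKYYY
KKKYYY
KKYYYY
KKKKKK
KKKKKK
After op 4 paint(1,0,K):
KKKYYY
KKKYYY
KKKYYY
KKYYYY
KKKKKK
KKKKKK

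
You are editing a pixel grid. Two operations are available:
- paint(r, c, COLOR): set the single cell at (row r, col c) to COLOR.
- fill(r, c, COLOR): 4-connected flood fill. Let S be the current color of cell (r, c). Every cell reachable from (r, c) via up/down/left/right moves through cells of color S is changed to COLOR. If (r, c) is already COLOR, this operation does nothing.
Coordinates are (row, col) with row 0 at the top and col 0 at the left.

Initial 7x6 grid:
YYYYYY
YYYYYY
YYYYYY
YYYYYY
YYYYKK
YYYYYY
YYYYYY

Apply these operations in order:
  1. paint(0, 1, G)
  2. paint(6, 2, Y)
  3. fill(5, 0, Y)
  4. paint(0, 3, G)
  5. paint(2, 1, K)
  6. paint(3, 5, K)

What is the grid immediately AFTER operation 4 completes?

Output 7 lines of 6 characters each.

Answer: YGYGYY
YYYYYY
YYYYYY
YYYYYY
YYYYKK
YYYYYY
YYYYYY

Derivation:
After op 1 paint(0,1,G):
YGYYYY
YYYYYY
YYYYYY
YYYYYY
YYYYKK
YYYYYY
YYYYYY
After op 2 paint(6,2,Y):
YGYYYY
YYYYYY
YYYYYY
YYYYYY
YYYYKK
YYYYYY
YYYYYY
After op 3 fill(5,0,Y) [0 cells changed]:
YGYYYY
YYYYYY
YYYYYY
YYYYYY
YYYYKK
YYYYYY
YYYYYY
After op 4 paint(0,3,G):
YGYGYY
YYYYYY
YYYYYY
YYYYYY
YYYYKK
YYYYYY
YYYYYY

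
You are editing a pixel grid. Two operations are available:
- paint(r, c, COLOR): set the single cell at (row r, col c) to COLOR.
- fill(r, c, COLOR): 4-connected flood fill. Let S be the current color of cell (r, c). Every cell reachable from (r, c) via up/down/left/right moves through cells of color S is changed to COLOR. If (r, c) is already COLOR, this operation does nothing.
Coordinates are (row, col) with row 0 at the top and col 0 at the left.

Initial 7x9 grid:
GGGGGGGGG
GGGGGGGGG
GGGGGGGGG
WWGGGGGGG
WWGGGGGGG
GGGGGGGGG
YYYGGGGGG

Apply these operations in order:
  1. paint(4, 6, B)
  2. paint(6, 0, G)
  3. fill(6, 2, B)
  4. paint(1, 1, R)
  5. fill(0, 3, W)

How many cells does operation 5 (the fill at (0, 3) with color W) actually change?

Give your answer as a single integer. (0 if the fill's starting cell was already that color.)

Answer: 55

Derivation:
After op 1 paint(4,6,B):
GGGGGGGGG
GGGGGGGGG
GGGGGGGGG
WWGGGGGGG
WWGGGGBGG
GGGGGGGGG
YYYGGGGGG
After op 2 paint(6,0,G):
GGGGGGGGG
GGGGGGGGG
GGGGGGGGG
WWGGGGGGG
WWGGGGBGG
GGGGGGGGG
GYYGGGGGG
After op 3 fill(6,2,B) [2 cells changed]:
GGGGGGGGG
GGGGGGGGG
GGGGGGGGG
WWGGGGGGG
WWGGGGBGG
GGGGGGGGG
GBBGGGGGG
After op 4 paint(1,1,R):
GGGGGGGGG
GRGGGGGGG
GGGGGGGGG
WWGGGGGGG
WWGGGGBGG
GGGGGGGGG
GBBGGGGGG
After op 5 fill(0,3,W) [55 cells changed]:
WWWWWWWWW
WRWWWWWWW
WWWWWWWWW
WWWWWWWWW
WWWWWWBWW
WWWWWWWWW
WBBWWWWWW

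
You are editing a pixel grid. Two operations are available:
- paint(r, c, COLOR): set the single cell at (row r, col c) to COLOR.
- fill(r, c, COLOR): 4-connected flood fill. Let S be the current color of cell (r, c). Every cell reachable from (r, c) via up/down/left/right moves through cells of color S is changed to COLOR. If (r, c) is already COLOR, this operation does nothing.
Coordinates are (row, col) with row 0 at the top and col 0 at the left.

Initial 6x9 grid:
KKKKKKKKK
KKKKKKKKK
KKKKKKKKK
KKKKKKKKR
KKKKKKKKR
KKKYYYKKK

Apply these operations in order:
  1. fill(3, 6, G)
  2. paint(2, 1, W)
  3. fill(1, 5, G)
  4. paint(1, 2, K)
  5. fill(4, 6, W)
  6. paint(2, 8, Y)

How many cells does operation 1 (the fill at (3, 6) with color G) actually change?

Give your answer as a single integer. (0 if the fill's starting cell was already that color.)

Answer: 49

Derivation:
After op 1 fill(3,6,G) [49 cells changed]:
GGGGGGGGG
GGGGGGGGG
GGGGGGGGG
GGGGGGGGR
GGGGGGGGR
GGGYYYGGG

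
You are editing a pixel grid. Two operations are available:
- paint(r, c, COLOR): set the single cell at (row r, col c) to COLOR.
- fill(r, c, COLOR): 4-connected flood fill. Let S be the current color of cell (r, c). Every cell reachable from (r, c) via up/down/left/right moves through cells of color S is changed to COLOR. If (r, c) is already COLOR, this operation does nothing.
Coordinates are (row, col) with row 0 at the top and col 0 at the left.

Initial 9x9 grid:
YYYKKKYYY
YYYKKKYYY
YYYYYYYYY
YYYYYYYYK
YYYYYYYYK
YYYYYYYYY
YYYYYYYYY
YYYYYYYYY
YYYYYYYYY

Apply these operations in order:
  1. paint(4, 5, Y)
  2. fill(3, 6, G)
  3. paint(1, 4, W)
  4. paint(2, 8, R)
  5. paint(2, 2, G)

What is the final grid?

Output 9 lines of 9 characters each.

After op 1 paint(4,5,Y):
YYYKKKYYY
YYYKKKYYY
YYYYYYYYY
YYYYYYYYK
YYYYYYYYK
YYYYYYYYY
YYYYYYYYY
YYYYYYYYY
YYYYYYYYY
After op 2 fill(3,6,G) [73 cells changed]:
GGGKKKGGG
GGGKKKGGG
GGGGGGGGG
GGGGGGGGK
GGGGGGGGK
GGGGGGGGG
GGGGGGGGG
GGGGGGGGG
GGGGGGGGG
After op 3 paint(1,4,W):
GGGKKKGGG
GGGKWKGGG
GGGGGGGGG
GGGGGGGGK
GGGGGGGGK
GGGGGGGGG
GGGGGGGGG
GGGGGGGGG
GGGGGGGGG
After op 4 paint(2,8,R):
GGGKKKGGG
GGGKWKGGG
GGGGGGGGR
GGGGGGGGK
GGGGGGGGK
GGGGGGGGG
GGGGGGGGG
GGGGGGGGG
GGGGGGGGG
After op 5 paint(2,2,G):
GGGKKKGGG
GGGKWKGGG
GGGGGGGGR
GGGGGGGGK
GGGGGGGGK
GGGGGGGGG
GGGGGGGGG
GGGGGGGGG
GGGGGGGGG

Answer: GGGKKKGGG
GGGKWKGGG
GGGGGGGGR
GGGGGGGGK
GGGGGGGGK
GGGGGGGGG
GGGGGGGGG
GGGGGGGGG
GGGGGGGGG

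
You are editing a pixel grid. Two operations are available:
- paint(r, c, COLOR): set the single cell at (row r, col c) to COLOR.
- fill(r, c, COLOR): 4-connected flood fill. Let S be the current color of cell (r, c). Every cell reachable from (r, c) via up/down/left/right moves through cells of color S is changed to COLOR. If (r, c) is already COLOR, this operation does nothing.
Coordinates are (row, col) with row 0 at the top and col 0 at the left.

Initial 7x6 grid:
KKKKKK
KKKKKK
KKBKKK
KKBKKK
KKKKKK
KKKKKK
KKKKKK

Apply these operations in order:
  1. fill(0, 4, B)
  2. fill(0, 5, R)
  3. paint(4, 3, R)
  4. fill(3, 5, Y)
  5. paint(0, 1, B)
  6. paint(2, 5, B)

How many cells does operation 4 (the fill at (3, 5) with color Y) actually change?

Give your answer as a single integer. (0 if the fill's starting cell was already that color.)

After op 1 fill(0,4,B) [40 cells changed]:
BBBBBB
BBBBBB
BBBBBB
BBBBBB
BBBBBB
BBBBBB
BBBBBB
After op 2 fill(0,5,R) [42 cells changed]:
RRRRRR
RRRRRR
RRRRRR
RRRRRR
RRRRRR
RRRRRR
RRRRRR
After op 3 paint(4,3,R):
RRRRRR
RRRRRR
RRRRRR
RRRRRR
RRRRRR
RRRRRR
RRRRRR
After op 4 fill(3,5,Y) [42 cells changed]:
YYYYYY
YYYYYY
YYYYYY
YYYYYY
YYYYYY
YYYYYY
YYYYYY

Answer: 42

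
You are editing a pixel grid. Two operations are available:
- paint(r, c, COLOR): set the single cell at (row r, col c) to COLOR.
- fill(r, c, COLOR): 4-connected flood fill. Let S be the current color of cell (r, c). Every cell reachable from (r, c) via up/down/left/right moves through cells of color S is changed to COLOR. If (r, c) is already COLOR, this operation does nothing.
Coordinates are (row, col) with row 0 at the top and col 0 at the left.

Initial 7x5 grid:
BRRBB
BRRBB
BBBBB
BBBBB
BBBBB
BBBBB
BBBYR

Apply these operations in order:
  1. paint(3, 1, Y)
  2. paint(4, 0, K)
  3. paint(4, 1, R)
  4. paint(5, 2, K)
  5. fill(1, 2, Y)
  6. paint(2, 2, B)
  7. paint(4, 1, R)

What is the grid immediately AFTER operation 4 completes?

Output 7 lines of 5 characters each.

After op 1 paint(3,1,Y):
BRRBB
BRRBB
BBBBB
BYBBB
BBBBB
BBBBB
BBBYR
After op 2 paint(4,0,K):
BRRBB
BRRBB
BBBBB
BYBBB
KBBBB
BBBBB
BBBYR
After op 3 paint(4,1,R):
BRRBB
BRRBB
BBBBB
BYBBB
KRBBB
BBBBB
BBBYR
After op 4 paint(5,2,K):
BRRBB
BRRBB
BBBBB
BYBBB
KRBBB
BBKBB
BBBYR

Answer: BRRBB
BRRBB
BBBBB
BYBBB
KRBBB
BBKBB
BBBYR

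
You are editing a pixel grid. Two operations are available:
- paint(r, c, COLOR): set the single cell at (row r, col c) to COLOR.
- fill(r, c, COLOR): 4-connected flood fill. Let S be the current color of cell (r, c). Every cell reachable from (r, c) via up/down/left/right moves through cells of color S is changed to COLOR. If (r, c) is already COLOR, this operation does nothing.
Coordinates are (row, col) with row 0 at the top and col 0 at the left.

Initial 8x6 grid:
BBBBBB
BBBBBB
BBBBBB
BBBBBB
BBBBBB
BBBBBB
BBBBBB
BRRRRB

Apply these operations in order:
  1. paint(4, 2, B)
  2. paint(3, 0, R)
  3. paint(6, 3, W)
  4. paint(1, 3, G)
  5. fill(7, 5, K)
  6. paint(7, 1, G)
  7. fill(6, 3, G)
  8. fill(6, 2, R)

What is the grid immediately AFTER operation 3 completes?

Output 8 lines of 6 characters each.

After op 1 paint(4,2,B):
BBBBBB
BBBBBB
BBBBBB
BBBBBB
BBBBBB
BBBBBB
BBBBBB
BRRRRB
After op 2 paint(3,0,R):
BBBBBB
BBBBBB
BBBBBB
RBBBBB
BBBBBB
BBBBBB
BBBBBB
BRRRRB
After op 3 paint(6,3,W):
BBBBBB
BBBBBB
BBBBBB
RBBBBB
BBBBBB
BBBBBB
BBBWBB
BRRRRB

Answer: BBBBBB
BBBBBB
BBBBBB
RBBBBB
BBBBBB
BBBBBB
BBBWBB
BRRRRB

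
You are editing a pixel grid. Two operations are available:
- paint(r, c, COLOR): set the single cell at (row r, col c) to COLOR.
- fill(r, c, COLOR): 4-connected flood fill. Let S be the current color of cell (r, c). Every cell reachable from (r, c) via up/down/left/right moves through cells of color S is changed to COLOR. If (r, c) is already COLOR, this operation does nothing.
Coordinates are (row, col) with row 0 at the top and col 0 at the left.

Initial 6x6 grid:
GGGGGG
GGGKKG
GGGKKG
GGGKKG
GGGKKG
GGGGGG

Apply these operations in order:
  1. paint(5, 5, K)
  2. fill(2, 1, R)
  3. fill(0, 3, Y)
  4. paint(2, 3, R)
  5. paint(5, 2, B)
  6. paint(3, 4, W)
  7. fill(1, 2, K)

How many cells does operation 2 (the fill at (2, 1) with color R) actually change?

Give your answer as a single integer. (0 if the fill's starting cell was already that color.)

Answer: 27

Derivation:
After op 1 paint(5,5,K):
GGGGGG
GGGKKG
GGGKKG
GGGKKG
GGGKKG
GGGGGK
After op 2 fill(2,1,R) [27 cells changed]:
RRRRRR
RRRKKR
RRRKKR
RRRKKR
RRRKKR
RRRRRK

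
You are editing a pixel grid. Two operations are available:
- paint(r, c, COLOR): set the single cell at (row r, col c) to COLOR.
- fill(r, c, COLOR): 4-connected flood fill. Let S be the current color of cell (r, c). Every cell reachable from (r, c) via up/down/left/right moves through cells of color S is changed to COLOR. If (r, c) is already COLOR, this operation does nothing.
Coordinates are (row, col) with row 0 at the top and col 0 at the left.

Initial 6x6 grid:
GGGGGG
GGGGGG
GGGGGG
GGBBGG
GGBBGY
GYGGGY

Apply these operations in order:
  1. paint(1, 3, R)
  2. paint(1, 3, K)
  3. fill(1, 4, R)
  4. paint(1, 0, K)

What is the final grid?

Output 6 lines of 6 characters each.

Answer: RRRRRR
KRRKRR
RRRRRR
RRBBRR
RRBBRY
RYRRRY

Derivation:
After op 1 paint(1,3,R):
GGGGGG
GGGRGG
GGGGGG
GGBBGG
GGBBGY
GYGGGY
After op 2 paint(1,3,K):
GGGGGG
GGGKGG
GGGGGG
GGBBGG
GGBBGY
GYGGGY
After op 3 fill(1,4,R) [28 cells changed]:
RRRRRR
RRRKRR
RRRRRR
RRBBRR
RRBBRY
RYRRRY
After op 4 paint(1,0,K):
RRRRRR
KRRKRR
RRRRRR
RRBBRR
RRBBRY
RYRRRY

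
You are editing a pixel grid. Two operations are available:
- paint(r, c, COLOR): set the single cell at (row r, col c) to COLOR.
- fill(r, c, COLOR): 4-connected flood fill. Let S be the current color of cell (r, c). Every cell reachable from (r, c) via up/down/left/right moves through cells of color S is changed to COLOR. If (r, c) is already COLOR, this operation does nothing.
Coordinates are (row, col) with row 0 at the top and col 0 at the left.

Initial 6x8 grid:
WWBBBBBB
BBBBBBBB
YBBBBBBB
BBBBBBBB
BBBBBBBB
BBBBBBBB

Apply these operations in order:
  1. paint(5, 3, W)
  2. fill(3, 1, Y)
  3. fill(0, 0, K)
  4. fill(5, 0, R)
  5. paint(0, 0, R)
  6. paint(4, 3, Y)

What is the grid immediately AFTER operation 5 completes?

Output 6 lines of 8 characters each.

Answer: RKRRRRRR
RRRRRRRR
RRRRRRRR
RRRRRRRR
RRRRRRRR
RRRWRRRR

Derivation:
After op 1 paint(5,3,W):
WWBBBBBB
BBBBBBBB
YBBBBBBB
BBBBBBBB
BBBBBBBB
BBBWBBBB
After op 2 fill(3,1,Y) [44 cells changed]:
WWYYYYYY
YYYYYYYY
YYYYYYYY
YYYYYYYY
YYYYYYYY
YYYWYYYY
After op 3 fill(0,0,K) [2 cells changed]:
KKYYYYYY
YYYYYYYY
YYYYYYYY
YYYYYYYY
YYYYYYYY
YYYWYYYY
After op 4 fill(5,0,R) [45 cells changed]:
KKRRRRRR
RRRRRRRR
RRRRRRRR
RRRRRRRR
RRRRRRRR
RRRWRRRR
After op 5 paint(0,0,R):
RKRRRRRR
RRRRRRRR
RRRRRRRR
RRRRRRRR
RRRRRRRR
RRRWRRRR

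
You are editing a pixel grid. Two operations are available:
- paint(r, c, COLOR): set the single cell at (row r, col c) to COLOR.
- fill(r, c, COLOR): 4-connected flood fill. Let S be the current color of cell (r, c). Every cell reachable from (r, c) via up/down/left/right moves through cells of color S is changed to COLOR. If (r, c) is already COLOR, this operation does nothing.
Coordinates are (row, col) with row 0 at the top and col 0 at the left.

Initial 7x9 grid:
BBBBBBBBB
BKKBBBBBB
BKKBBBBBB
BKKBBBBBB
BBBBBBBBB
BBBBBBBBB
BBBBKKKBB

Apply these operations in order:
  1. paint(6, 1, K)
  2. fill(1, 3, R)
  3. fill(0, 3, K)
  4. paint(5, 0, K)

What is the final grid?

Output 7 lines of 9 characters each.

After op 1 paint(6,1,K):
BBBBBBBBB
BKKBBBBBB
BKKBBBBBB
BKKBBBBBB
BBBBBBBBB
BBBBBBBBB
BKBBKKKBB
After op 2 fill(1,3,R) [53 cells changed]:
RRRRRRRRR
RKKRRRRRR
RKKRRRRRR
RKKRRRRRR
RRRRRRRRR
RRRRRRRRR
RKRRKKKRR
After op 3 fill(0,3,K) [53 cells changed]:
KKKKKKKKK
KKKKKKKKK
KKKKKKKKK
KKKKKKKKK
KKKKKKKKK
KKKKKKKKK
KKKKKKKKK
After op 4 paint(5,0,K):
KKKKKKKKK
KKKKKKKKK
KKKKKKKKK
KKKKKKKKK
KKKKKKKKK
KKKKKKKKK
KKKKKKKKK

Answer: KKKKKKKKK
KKKKKKKKK
KKKKKKKKK
KKKKKKKKK
KKKKKKKKK
KKKKKKKKK
KKKKKKKKK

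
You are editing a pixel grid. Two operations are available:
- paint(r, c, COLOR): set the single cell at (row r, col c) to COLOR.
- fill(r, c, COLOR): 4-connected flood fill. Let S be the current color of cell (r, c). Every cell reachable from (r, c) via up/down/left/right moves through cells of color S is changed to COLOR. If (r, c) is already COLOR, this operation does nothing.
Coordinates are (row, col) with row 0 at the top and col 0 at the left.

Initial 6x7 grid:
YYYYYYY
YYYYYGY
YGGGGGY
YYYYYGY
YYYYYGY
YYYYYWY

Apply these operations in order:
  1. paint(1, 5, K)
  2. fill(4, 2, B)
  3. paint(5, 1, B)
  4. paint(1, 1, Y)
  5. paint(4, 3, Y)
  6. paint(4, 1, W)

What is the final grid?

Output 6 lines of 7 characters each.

Answer: BBBBBBB
BYBBBKB
BGGGGGB
BBBBBGB
BWBYBGB
BBBBBWB

Derivation:
After op 1 paint(1,5,K):
YYYYYYY
YYYYYKY
YGGGGGY
YYYYYGY
YYYYYGY
YYYYYWY
After op 2 fill(4,2,B) [33 cells changed]:
BBBBBBB
BBBBBKB
BGGGGGB
BBBBBGB
BBBBBGB
BBBBBWB
After op 3 paint(5,1,B):
BBBBBBB
BBBBBKB
BGGGGGB
BBBBBGB
BBBBBGB
BBBBBWB
After op 4 paint(1,1,Y):
BBBBBBB
BYBBBKB
BGGGGGB
BBBBBGB
BBBBBGB
BBBBBWB
After op 5 paint(4,3,Y):
BBBBBBB
BYBBBKB
BGGGGGB
BBBBBGB
BBBYBGB
BBBBBWB
After op 6 paint(4,1,W):
BBBBBBB
BYBBBKB
BGGGGGB
BBBBBGB
BWBYBGB
BBBBBWB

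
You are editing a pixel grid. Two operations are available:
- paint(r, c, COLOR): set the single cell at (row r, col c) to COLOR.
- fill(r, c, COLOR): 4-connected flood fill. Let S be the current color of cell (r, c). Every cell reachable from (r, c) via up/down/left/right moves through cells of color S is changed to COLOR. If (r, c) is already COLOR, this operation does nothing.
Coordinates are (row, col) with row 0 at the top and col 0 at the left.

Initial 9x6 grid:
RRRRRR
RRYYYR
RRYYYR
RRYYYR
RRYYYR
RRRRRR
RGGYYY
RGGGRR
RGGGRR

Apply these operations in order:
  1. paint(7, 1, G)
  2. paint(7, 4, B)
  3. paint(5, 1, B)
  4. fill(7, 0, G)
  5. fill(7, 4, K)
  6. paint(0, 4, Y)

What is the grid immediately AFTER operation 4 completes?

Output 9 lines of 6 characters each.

Answer: GGGGGG
GGYYYG
GGYYYG
GGYYYG
GGYYYG
GBGGGG
GGGYYY
GGGGBR
GGGGRR

Derivation:
After op 1 paint(7,1,G):
RRRRRR
RRYYYR
RRYYYR
RRYYYR
RRYYYR
RRRRRR
RGGYYY
RGGGRR
RGGGRR
After op 2 paint(7,4,B):
RRRRRR
RRYYYR
RRYYYR
RRYYYR
RRYYYR
RRRRRR
RGGYYY
RGGGBR
RGGGRR
After op 3 paint(5,1,B):
RRRRRR
RRYYYR
RRYYYR
RRYYYR
RRYYYR
RBRRRR
RGGYYY
RGGGBR
RGGGRR
After op 4 fill(7,0,G) [26 cells changed]:
GGGGGG
GGYYYG
GGYYYG
GGYYYG
GGYYYG
GBGGGG
GGGYYY
GGGGBR
GGGGRR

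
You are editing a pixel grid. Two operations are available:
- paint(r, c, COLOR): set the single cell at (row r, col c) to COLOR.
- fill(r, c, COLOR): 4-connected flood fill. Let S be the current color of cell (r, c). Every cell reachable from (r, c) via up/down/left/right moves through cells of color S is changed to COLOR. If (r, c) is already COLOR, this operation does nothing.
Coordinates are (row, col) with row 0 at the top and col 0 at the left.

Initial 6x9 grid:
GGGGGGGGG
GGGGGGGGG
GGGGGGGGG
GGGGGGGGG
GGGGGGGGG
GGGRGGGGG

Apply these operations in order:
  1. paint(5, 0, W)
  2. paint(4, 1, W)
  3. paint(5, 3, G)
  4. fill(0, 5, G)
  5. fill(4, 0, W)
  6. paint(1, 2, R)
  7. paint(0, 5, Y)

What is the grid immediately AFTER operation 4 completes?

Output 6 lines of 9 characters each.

After op 1 paint(5,0,W):
GGGGGGGGG
GGGGGGGGG
GGGGGGGGG
GGGGGGGGG
GGGGGGGGG
WGGRGGGGG
After op 2 paint(4,1,W):
GGGGGGGGG
GGGGGGGGG
GGGGGGGGG
GGGGGGGGG
GWGGGGGGG
WGGRGGGGG
After op 3 paint(5,3,G):
GGGGGGGGG
GGGGGGGGG
GGGGGGGGG
GGGGGGGGG
GWGGGGGGG
WGGGGGGGG
After op 4 fill(0,5,G) [0 cells changed]:
GGGGGGGGG
GGGGGGGGG
GGGGGGGGG
GGGGGGGGG
GWGGGGGGG
WGGGGGGGG

Answer: GGGGGGGGG
GGGGGGGGG
GGGGGGGGG
GGGGGGGGG
GWGGGGGGG
WGGGGGGGG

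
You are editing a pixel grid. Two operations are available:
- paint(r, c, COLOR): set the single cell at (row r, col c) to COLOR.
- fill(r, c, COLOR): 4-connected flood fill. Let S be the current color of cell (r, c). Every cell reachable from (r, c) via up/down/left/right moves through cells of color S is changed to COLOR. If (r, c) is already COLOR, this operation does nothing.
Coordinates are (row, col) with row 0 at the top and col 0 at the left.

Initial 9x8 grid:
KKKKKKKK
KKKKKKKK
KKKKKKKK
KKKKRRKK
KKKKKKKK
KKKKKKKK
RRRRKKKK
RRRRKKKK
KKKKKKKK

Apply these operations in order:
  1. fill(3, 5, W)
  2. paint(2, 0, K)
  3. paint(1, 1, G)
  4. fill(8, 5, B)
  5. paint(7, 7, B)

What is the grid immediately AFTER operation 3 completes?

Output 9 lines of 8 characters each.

After op 1 fill(3,5,W) [2 cells changed]:
KKKKKKKK
KKKKKKKK
KKKKKKKK
KKKKWWKK
KKKKKKKK
KKKKKKKK
RRRRKKKK
RRRRKKKK
KKKKKKKK
After op 2 paint(2,0,K):
KKKKKKKK
KKKKKKKK
KKKKKKKK
KKKKWWKK
KKKKKKKK
KKKKKKKK
RRRRKKKK
RRRRKKKK
KKKKKKKK
After op 3 paint(1,1,G):
KKKKKKKK
KGKKKKKK
KKKKKKKK
KKKKWWKK
KKKKKKKK
KKKKKKKK
RRRRKKKK
RRRRKKKK
KKKKKKKK

Answer: KKKKKKKK
KGKKKKKK
KKKKKKKK
KKKKWWKK
KKKKKKKK
KKKKKKKK
RRRRKKKK
RRRRKKKK
KKKKKKKK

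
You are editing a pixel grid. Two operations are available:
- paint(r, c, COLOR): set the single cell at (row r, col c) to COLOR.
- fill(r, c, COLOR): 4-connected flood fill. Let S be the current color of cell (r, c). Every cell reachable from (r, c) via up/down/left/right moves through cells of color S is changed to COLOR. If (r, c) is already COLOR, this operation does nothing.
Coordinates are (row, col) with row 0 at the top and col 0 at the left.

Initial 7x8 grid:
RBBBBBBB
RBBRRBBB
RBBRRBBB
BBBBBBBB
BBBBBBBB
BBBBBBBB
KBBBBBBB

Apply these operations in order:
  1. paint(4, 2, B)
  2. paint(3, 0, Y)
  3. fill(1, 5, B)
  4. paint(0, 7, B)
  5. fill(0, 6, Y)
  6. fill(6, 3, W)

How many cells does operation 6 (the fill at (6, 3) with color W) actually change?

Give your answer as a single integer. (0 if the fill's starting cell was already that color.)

After op 1 paint(4,2,B):
RBBBBBBB
RBBRRBBB
RBBRRBBB
BBBBBBBB
BBBBBBBB
BBBBBBBB
KBBBBBBB
After op 2 paint(3,0,Y):
RBBBBBBB
RBBRRBBB
RBBRRBBB
YBBBBBBB
BBBBBBBB
BBBBBBBB
KBBBBBBB
After op 3 fill(1,5,B) [0 cells changed]:
RBBBBBBB
RBBRRBBB
RBBRRBBB
YBBBBBBB
BBBBBBBB
BBBBBBBB
KBBBBBBB
After op 4 paint(0,7,B):
RBBBBBBB
RBBRRBBB
RBBRRBBB
YBBBBBBB
BBBBBBBB
BBBBBBBB
KBBBBBBB
After op 5 fill(0,6,Y) [47 cells changed]:
RYYYYYYY
RYYRRYYY
RYYRRYYY
YYYYYYYY
YYYYYYYY
YYYYYYYY
KYYYYYYY
After op 6 fill(6,3,W) [48 cells changed]:
RWWWWWWW
RWWRRWWW
RWWRRWWW
WWWWWWWW
WWWWWWWW
WWWWWWWW
KWWWWWWW

Answer: 48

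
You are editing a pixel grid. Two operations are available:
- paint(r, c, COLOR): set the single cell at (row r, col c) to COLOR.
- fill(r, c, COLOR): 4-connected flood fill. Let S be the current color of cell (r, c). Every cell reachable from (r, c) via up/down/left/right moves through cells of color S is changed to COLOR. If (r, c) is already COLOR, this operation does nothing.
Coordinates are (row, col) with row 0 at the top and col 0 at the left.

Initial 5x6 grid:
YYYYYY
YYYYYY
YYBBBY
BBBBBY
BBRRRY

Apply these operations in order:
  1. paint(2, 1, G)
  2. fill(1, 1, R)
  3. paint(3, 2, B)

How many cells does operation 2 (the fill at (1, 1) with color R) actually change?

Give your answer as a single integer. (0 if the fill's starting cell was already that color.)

Answer: 16

Derivation:
After op 1 paint(2,1,G):
YYYYYY
YYYYYY
YGBBBY
BBBBBY
BBRRRY
After op 2 fill(1,1,R) [16 cells changed]:
RRRRRR
RRRRRR
RGBBBR
BBBBBR
BBRRRR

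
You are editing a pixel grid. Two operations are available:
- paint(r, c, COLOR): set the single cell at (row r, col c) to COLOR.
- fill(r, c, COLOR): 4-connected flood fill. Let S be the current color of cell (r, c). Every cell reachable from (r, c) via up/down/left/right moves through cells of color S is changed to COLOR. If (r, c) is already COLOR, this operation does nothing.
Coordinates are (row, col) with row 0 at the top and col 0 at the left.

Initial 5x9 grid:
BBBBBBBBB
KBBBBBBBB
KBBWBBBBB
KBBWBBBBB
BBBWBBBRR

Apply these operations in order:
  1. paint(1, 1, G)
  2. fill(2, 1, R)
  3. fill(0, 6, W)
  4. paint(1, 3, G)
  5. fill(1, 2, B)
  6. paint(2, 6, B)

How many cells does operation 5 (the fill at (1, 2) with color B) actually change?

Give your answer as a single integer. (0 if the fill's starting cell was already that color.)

Answer: 40

Derivation:
After op 1 paint(1,1,G):
BBBBBBBBB
KGBBBBBBB
KBBWBBBBB
KBBWBBBBB
BBBWBBBRR
After op 2 fill(2,1,R) [36 cells changed]:
RRRRRRRRR
KGRRRRRRR
KRRWRRRRR
KRRWRRRRR
RRRWRRRRR
After op 3 fill(0,6,W) [38 cells changed]:
WWWWWWWWW
KGWWWWWWW
KWWWWWWWW
KWWWWWWWW
WWWWWWWWW
After op 4 paint(1,3,G):
WWWWWWWWW
KGWGWWWWW
KWWWWWWWW
KWWWWWWWW
WWWWWWWWW
After op 5 fill(1,2,B) [40 cells changed]:
BBBBBBBBB
KGBGBBBBB
KBBBBBBBB
KBBBBBBBB
BBBBBBBBB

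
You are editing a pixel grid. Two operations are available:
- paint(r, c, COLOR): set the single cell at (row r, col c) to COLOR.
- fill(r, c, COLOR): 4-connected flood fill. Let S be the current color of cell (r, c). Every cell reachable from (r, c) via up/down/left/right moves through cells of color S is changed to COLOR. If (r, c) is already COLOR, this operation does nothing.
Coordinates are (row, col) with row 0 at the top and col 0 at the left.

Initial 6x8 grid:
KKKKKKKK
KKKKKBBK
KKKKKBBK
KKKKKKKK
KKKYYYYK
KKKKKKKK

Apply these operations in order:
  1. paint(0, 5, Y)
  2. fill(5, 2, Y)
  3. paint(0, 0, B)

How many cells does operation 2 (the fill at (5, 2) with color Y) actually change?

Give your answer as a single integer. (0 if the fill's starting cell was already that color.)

After op 1 paint(0,5,Y):
KKKKKYKK
KKKKKBBK
KKKKKBBK
KKKKKKKK
KKKYYYYK
KKKKKKKK
After op 2 fill(5,2,Y) [39 cells changed]:
YYYYYYYY
YYYYYBBY
YYYYYBBY
YYYYYYYY
YYYYYYYY
YYYYYYYY

Answer: 39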